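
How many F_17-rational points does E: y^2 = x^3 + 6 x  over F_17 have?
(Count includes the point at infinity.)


For each x in F_17, count y with y^2 = x^3 + 6 x + 0 mod 17:
  x = 0: RHS = 0, y in [0]  -> 1 point(s)
  x = 5: RHS = 2, y in [6, 11]  -> 2 point(s)
  x = 8: RHS = 16, y in [4, 13]  -> 2 point(s)
  x = 9: RHS = 1, y in [1, 16]  -> 2 point(s)
  x = 12: RHS = 15, y in [7, 10]  -> 2 point(s)
Affine points: 9. Add the point at infinity: total = 10.

#E(F_17) = 10


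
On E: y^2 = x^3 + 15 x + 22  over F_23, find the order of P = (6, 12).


Compute successive multiples of P until we hit O:
  1P = (6, 12)
  2P = (6, 11)
  3P = O

ord(P) = 3


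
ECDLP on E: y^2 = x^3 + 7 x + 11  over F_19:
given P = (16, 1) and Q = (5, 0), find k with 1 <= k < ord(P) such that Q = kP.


Enumerate multiples of P until we hit Q = (5, 0):
  1P = (16, 1)
  2P = (10, 6)
  3P = (9, 9)
  4P = (5, 0)
Match found at i = 4.

k = 4


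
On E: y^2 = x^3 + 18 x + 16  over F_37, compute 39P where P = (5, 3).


k = 39 = 100111_2 (binary, LSB first: 111001)
Double-and-add from P = (5, 3):
  bit 0 = 1: acc = O + (5, 3) = (5, 3)
  bit 1 = 1: acc = (5, 3) + (36, 16) = (12, 6)
  bit 2 = 1: acc = (12, 6) + (30, 18) = (16, 16)
  bit 3 = 0: acc unchanged = (16, 16)
  bit 4 = 0: acc unchanged = (16, 16)
  bit 5 = 1: acc = (16, 16) + (25, 12) = (30, 19)

39P = (30, 19)


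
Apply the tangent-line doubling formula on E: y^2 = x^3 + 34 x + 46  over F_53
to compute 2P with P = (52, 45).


Doubling: s = (3 x1^2 + a) / (2 y1)
s = (3*52^2 + 34) / (2*45) mod 53 = 1
x3 = s^2 - 2 x1 mod 53 = 1^2 - 2*52 = 3
y3 = s (x1 - x3) - y1 mod 53 = 1 * (52 - 3) - 45 = 4

2P = (3, 4)


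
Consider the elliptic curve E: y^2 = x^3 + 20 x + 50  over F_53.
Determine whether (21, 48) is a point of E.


Check whether y^2 = x^3 + 20 x + 50 (mod 53) for (x, y) = (21, 48).
LHS: y^2 = 48^2 mod 53 = 25
RHS: x^3 + 20 x + 50 = 21^3 + 20*21 + 50 mod 53 = 32
LHS != RHS

No, not on the curve


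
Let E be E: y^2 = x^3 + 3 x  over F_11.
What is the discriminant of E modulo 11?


4 a^3 + 27 b^2 = 4*3^3 + 27*0^2 = 108 + 0 = 108
Delta = -16 * (108) = -1728
Delta mod 11 = 10

Delta = 10 (mod 11)


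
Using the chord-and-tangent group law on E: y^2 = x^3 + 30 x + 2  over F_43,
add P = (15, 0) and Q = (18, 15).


P != Q, so use the chord formula.
s = (y2 - y1) / (x2 - x1) = (15) / (3) mod 43 = 5
x3 = s^2 - x1 - x2 mod 43 = 5^2 - 15 - 18 = 35
y3 = s (x1 - x3) - y1 mod 43 = 5 * (15 - 35) - 0 = 29

P + Q = (35, 29)


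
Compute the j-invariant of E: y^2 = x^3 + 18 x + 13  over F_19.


Delta = -16(4 a^3 + 27 b^2) mod 19 = 16
-1728 * (4 a)^3 = -1728 * (4*18)^3 mod 19 = 12
j = 12 * 16^(-1) mod 19 = 15

j = 15 (mod 19)


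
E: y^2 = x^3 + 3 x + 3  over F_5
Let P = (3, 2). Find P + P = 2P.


Doubling: s = (3 x1^2 + a) / (2 y1)
s = (3*3^2 + 3) / (2*2) mod 5 = 0
x3 = s^2 - 2 x1 mod 5 = 0^2 - 2*3 = 4
y3 = s (x1 - x3) - y1 mod 5 = 0 * (3 - 4) - 2 = 3

2P = (4, 3)


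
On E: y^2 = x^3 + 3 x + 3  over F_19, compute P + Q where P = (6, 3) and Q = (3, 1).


P != Q, so use the chord formula.
s = (y2 - y1) / (x2 - x1) = (17) / (16) mod 19 = 7
x3 = s^2 - x1 - x2 mod 19 = 7^2 - 6 - 3 = 2
y3 = s (x1 - x3) - y1 mod 19 = 7 * (6 - 2) - 3 = 6

P + Q = (2, 6)


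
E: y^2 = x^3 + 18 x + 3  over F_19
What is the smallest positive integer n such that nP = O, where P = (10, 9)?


Compute successive multiples of P until we hit O:
  1P = (10, 9)
  2P = (5, 16)
  3P = (9, 1)
  4P = (7, 15)
  5P = (6, 2)
  6P = (12, 16)
  7P = (14, 15)
  8P = (2, 3)
  ... (continuing to 24P)
  24P = O

ord(P) = 24


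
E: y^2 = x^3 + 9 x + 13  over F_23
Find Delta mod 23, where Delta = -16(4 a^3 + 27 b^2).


4 a^3 + 27 b^2 = 4*9^3 + 27*13^2 = 2916 + 4563 = 7479
Delta = -16 * (7479) = -119664
Delta mod 23 = 5

Delta = 5 (mod 23)


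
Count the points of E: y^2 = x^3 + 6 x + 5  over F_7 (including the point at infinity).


For each x in F_7, count y with y^2 = x^3 + 6 x + 5 mod 7:
  x = 2: RHS = 4, y in [2, 5]  -> 2 point(s)
  x = 3: RHS = 1, y in [1, 6]  -> 2 point(s)
  x = 4: RHS = 2, y in [3, 4]  -> 2 point(s)
Affine points: 6. Add the point at infinity: total = 7.

#E(F_7) = 7


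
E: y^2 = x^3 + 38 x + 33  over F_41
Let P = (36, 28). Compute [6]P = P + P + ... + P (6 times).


k = 6 = 110_2 (binary, LSB first: 011)
Double-and-add from P = (36, 28):
  bit 0 = 0: acc unchanged = O
  bit 1 = 1: acc = O + (15, 40) = (15, 40)
  bit 2 = 1: acc = (15, 40) + (34, 30) = (0, 19)

6P = (0, 19)


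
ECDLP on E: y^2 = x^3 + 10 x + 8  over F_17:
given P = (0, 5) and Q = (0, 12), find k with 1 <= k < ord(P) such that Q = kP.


Enumerate multiples of P until we hit Q = (0, 12):
  1P = (0, 5)
  2P = (1, 11)
  3P = (1, 6)
  4P = (0, 12)
Match found at i = 4.

k = 4


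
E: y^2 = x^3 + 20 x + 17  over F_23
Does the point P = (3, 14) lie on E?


Check whether y^2 = x^3 + 20 x + 17 (mod 23) for (x, y) = (3, 14).
LHS: y^2 = 14^2 mod 23 = 12
RHS: x^3 + 20 x + 17 = 3^3 + 20*3 + 17 mod 23 = 12
LHS = RHS

Yes, on the curve


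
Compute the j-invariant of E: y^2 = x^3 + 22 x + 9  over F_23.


Delta = -16(4 a^3 + 27 b^2) mod 23 = 9
-1728 * (4 a)^3 = -1728 * (4*22)^3 mod 23 = 8
j = 8 * 9^(-1) mod 23 = 6

j = 6 (mod 23)


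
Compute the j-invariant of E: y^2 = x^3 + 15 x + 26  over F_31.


Delta = -16(4 a^3 + 27 b^2) mod 31 = 27
-1728 * (4 a)^3 = -1728 * (4*15)^3 mod 31 = 29
j = 29 * 27^(-1) mod 31 = 16

j = 16 (mod 31)


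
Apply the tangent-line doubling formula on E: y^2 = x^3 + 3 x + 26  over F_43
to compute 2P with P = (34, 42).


Doubling: s = (3 x1^2 + a) / (2 y1)
s = (3*34^2 + 3) / (2*42) mod 43 = 6
x3 = s^2 - 2 x1 mod 43 = 6^2 - 2*34 = 11
y3 = s (x1 - x3) - y1 mod 43 = 6 * (34 - 11) - 42 = 10

2P = (11, 10)


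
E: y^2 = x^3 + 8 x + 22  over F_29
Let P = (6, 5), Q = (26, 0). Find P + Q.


P != Q, so use the chord formula.
s = (y2 - y1) / (x2 - x1) = (24) / (20) mod 29 = 7
x3 = s^2 - x1 - x2 mod 29 = 7^2 - 6 - 26 = 17
y3 = s (x1 - x3) - y1 mod 29 = 7 * (6 - 17) - 5 = 5

P + Q = (17, 5)


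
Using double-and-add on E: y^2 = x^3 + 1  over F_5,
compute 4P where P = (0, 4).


k = 4 = 100_2 (binary, LSB first: 001)
Double-and-add from P = (0, 4):
  bit 0 = 0: acc unchanged = O
  bit 1 = 0: acc unchanged = O
  bit 2 = 1: acc = O + (0, 4) = (0, 4)

4P = (0, 4)


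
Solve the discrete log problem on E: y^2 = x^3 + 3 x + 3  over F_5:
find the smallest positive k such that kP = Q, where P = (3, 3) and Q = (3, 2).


Enumerate multiples of P until we hit Q = (3, 2):
  1P = (3, 3)
  2P = (4, 2)
  3P = (4, 3)
  4P = (3, 2)
Match found at i = 4.

k = 4


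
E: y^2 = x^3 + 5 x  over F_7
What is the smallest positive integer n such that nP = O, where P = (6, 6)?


Compute successive multiples of P until we hit O:
  1P = (6, 6)
  2P = (4, 0)
  3P = (6, 1)
  4P = O

ord(P) = 4


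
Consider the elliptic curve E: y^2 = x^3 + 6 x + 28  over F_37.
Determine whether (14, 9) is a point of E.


Check whether y^2 = x^3 + 6 x + 28 (mod 37) for (x, y) = (14, 9).
LHS: y^2 = 9^2 mod 37 = 7
RHS: x^3 + 6 x + 28 = 14^3 + 6*14 + 28 mod 37 = 7
LHS = RHS

Yes, on the curve


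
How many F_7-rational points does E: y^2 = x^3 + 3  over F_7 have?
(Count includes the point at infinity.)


For each x in F_7, count y with y^2 = x^3 + 0 x + 3 mod 7:
  x = 1: RHS = 4, y in [2, 5]  -> 2 point(s)
  x = 2: RHS = 4, y in [2, 5]  -> 2 point(s)
  x = 3: RHS = 2, y in [3, 4]  -> 2 point(s)
  x = 4: RHS = 4, y in [2, 5]  -> 2 point(s)
  x = 5: RHS = 2, y in [3, 4]  -> 2 point(s)
  x = 6: RHS = 2, y in [3, 4]  -> 2 point(s)
Affine points: 12. Add the point at infinity: total = 13.

#E(F_7) = 13


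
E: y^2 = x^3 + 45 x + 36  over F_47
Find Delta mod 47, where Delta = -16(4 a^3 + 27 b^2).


4 a^3 + 27 b^2 = 4*45^3 + 27*36^2 = 364500 + 34992 = 399492
Delta = -16 * (399492) = -6391872
Delta mod 47 = 34

Delta = 34 (mod 47)


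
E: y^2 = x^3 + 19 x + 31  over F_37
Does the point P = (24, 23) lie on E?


Check whether y^2 = x^3 + 19 x + 31 (mod 37) for (x, y) = (24, 23).
LHS: y^2 = 23^2 mod 37 = 11
RHS: x^3 + 19 x + 31 = 24^3 + 19*24 + 31 mod 37 = 29
LHS != RHS

No, not on the curve


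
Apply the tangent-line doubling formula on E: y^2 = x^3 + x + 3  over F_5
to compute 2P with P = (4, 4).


Doubling: s = (3 x1^2 + a) / (2 y1)
s = (3*4^2 + 1) / (2*4) mod 5 = 3
x3 = s^2 - 2 x1 mod 5 = 3^2 - 2*4 = 1
y3 = s (x1 - x3) - y1 mod 5 = 3 * (4 - 1) - 4 = 0

2P = (1, 0)


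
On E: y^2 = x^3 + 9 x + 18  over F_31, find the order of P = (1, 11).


Compute successive multiples of P until we hit O:
  1P = (1, 11)
  2P = (17, 0)
  3P = (1, 20)
  4P = O

ord(P) = 4


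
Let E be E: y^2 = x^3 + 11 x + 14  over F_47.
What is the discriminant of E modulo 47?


4 a^3 + 27 b^2 = 4*11^3 + 27*14^2 = 5324 + 5292 = 10616
Delta = -16 * (10616) = -169856
Delta mod 47 = 2

Delta = 2 (mod 47)


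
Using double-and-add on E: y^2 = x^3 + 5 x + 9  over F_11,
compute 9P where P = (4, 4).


k = 9 = 1001_2 (binary, LSB first: 1001)
Double-and-add from P = (4, 4):
  bit 0 = 1: acc = O + (4, 4) = (4, 4)
  bit 1 = 0: acc unchanged = (4, 4)
  bit 2 = 0: acc unchanged = (4, 4)
  bit 3 = 1: acc = (4, 4) + (0, 3) = (5, 4)

9P = (5, 4)


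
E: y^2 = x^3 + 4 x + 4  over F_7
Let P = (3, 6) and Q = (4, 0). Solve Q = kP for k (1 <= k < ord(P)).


Enumerate multiples of P until we hit Q = (4, 0):
  1P = (3, 6)
  2P = (5, 4)
  3P = (0, 5)
  4P = (1, 4)
  5P = (4, 0)
Match found at i = 5.

k = 5


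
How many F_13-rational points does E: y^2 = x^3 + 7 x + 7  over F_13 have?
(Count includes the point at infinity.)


For each x in F_13, count y with y^2 = x^3 + 7 x + 7 mod 13:
  x = 2: RHS = 3, y in [4, 9]  -> 2 point(s)
  x = 3: RHS = 3, y in [4, 9]  -> 2 point(s)
  x = 7: RHS = 9, y in [3, 10]  -> 2 point(s)
  x = 8: RHS = 3, y in [4, 9]  -> 2 point(s)
  x = 12: RHS = 12, y in [5, 8]  -> 2 point(s)
Affine points: 10. Add the point at infinity: total = 11.

#E(F_13) = 11


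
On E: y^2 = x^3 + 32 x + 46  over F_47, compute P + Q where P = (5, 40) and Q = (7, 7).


P != Q, so use the chord formula.
s = (y2 - y1) / (x2 - x1) = (14) / (2) mod 47 = 7
x3 = s^2 - x1 - x2 mod 47 = 7^2 - 5 - 7 = 37
y3 = s (x1 - x3) - y1 mod 47 = 7 * (5 - 37) - 40 = 18

P + Q = (37, 18)


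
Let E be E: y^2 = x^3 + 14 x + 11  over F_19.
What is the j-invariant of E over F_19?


Delta = -16(4 a^3 + 27 b^2) mod 19 = 17
-1728 * (4 a)^3 = -1728 * (4*14)^3 mod 19 = 18
j = 18 * 17^(-1) mod 19 = 10

j = 10 (mod 19)


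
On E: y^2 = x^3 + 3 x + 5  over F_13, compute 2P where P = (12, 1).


k = 2 = 10_2 (binary, LSB first: 01)
Double-and-add from P = (12, 1):
  bit 0 = 0: acc unchanged = O
  bit 1 = 1: acc = O + (11, 2) = (11, 2)

2P = (11, 2)


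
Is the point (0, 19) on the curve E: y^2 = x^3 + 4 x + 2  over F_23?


Check whether y^2 = x^3 + 4 x + 2 (mod 23) for (x, y) = (0, 19).
LHS: y^2 = 19^2 mod 23 = 16
RHS: x^3 + 4 x + 2 = 0^3 + 4*0 + 2 mod 23 = 2
LHS != RHS

No, not on the curve


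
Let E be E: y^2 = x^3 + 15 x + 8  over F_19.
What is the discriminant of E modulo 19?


4 a^3 + 27 b^2 = 4*15^3 + 27*8^2 = 13500 + 1728 = 15228
Delta = -16 * (15228) = -243648
Delta mod 19 = 8

Delta = 8 (mod 19)


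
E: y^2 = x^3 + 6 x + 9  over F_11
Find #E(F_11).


For each x in F_11, count y with y^2 = x^3 + 6 x + 9 mod 11:
  x = 0: RHS = 9, y in [3, 8]  -> 2 point(s)
  x = 1: RHS = 5, y in [4, 7]  -> 2 point(s)
  x = 4: RHS = 9, y in [3, 8]  -> 2 point(s)
  x = 7: RHS = 9, y in [3, 8]  -> 2 point(s)
  x = 9: RHS = 0, y in [0]  -> 1 point(s)
Affine points: 9. Add the point at infinity: total = 10.

#E(F_11) = 10


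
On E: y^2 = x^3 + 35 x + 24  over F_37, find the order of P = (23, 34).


Compute successive multiples of P until we hit O:
  1P = (23, 34)
  2P = (29, 34)
  3P = (22, 3)
  4P = (28, 33)
  5P = (26, 11)
  6P = (18, 14)
  7P = (12, 10)
  8P = (30, 18)
  ... (continuing to 17P)
  17P = O

ord(P) = 17


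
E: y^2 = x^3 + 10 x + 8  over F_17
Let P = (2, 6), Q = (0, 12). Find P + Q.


P != Q, so use the chord formula.
s = (y2 - y1) / (x2 - x1) = (6) / (15) mod 17 = 14
x3 = s^2 - x1 - x2 mod 17 = 14^2 - 2 - 0 = 7
y3 = s (x1 - x3) - y1 mod 17 = 14 * (2 - 7) - 6 = 9

P + Q = (7, 9)


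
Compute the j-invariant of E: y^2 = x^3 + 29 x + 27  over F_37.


Delta = -16(4 a^3 + 27 b^2) mod 37 = 2
-1728 * (4 a)^3 = -1728 * (4*29)^3 mod 37 = 6
j = 6 * 2^(-1) mod 37 = 3

j = 3 (mod 37)


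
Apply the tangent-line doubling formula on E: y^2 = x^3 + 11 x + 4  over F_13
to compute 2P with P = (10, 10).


Doubling: s = (3 x1^2 + a) / (2 y1)
s = (3*10^2 + 11) / (2*10) mod 13 = 11
x3 = s^2 - 2 x1 mod 13 = 11^2 - 2*10 = 10
y3 = s (x1 - x3) - y1 mod 13 = 11 * (10 - 10) - 10 = 3

2P = (10, 3)


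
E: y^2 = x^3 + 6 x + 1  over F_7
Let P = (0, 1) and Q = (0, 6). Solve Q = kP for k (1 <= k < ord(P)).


Enumerate multiples of P until we hit Q = (0, 6):
  1P = (0, 1)
  2P = (2, 0)
  3P = (0, 6)
Match found at i = 3.

k = 3


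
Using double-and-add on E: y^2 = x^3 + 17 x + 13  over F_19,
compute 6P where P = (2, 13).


k = 6 = 110_2 (binary, LSB first: 011)
Double-and-add from P = (2, 13):
  bit 0 = 0: acc unchanged = O
  bit 1 = 1: acc = O + (12, 8) = (12, 8)
  bit 2 = 1: acc = (12, 8) + (11, 7) = (16, 7)

6P = (16, 7)


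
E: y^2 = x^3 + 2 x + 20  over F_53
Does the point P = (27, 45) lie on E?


Check whether y^2 = x^3 + 2 x + 20 (mod 53) for (x, y) = (27, 45).
LHS: y^2 = 45^2 mod 53 = 11
RHS: x^3 + 2 x + 20 = 27^3 + 2*27 + 20 mod 53 = 41
LHS != RHS

No, not on the curve


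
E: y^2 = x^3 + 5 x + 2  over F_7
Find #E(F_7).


For each x in F_7, count y with y^2 = x^3 + 5 x + 2 mod 7:
  x = 0: RHS = 2, y in [3, 4]  -> 2 point(s)
  x = 1: RHS = 1, y in [1, 6]  -> 2 point(s)
  x = 3: RHS = 2, y in [3, 4]  -> 2 point(s)
  x = 4: RHS = 2, y in [3, 4]  -> 2 point(s)
Affine points: 8. Add the point at infinity: total = 9.

#E(F_7) = 9


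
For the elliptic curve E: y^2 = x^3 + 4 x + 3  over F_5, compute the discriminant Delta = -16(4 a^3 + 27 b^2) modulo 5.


4 a^3 + 27 b^2 = 4*4^3 + 27*3^2 = 256 + 243 = 499
Delta = -16 * (499) = -7984
Delta mod 5 = 1

Delta = 1 (mod 5)


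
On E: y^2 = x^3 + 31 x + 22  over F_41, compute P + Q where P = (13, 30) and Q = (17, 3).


P != Q, so use the chord formula.
s = (y2 - y1) / (x2 - x1) = (14) / (4) mod 41 = 24
x3 = s^2 - x1 - x2 mod 41 = 24^2 - 13 - 17 = 13
y3 = s (x1 - x3) - y1 mod 41 = 24 * (13 - 13) - 30 = 11

P + Q = (13, 11)


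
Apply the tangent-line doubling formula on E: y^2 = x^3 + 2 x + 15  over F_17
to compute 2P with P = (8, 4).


Doubling: s = (3 x1^2 + a) / (2 y1)
s = (3*8^2 + 2) / (2*4) mod 17 = 3
x3 = s^2 - 2 x1 mod 17 = 3^2 - 2*8 = 10
y3 = s (x1 - x3) - y1 mod 17 = 3 * (8 - 10) - 4 = 7

2P = (10, 7)


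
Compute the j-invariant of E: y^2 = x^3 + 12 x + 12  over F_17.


Delta = -16(4 a^3 + 27 b^2) mod 17 = 5
-1728 * (4 a)^3 = -1728 * (4*12)^3 mod 17 = 8
j = 8 * 5^(-1) mod 17 = 5

j = 5 (mod 17)


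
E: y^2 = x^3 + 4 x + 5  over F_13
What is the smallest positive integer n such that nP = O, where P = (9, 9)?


Compute successive multiples of P until we hit O:
  1P = (9, 9)
  2P = (8, 4)
  3P = (8, 9)
  4P = (9, 4)
  5P = O

ord(P) = 5


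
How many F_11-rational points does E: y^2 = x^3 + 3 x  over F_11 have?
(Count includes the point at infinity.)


For each x in F_11, count y with y^2 = x^3 + 3 x + 0 mod 11:
  x = 0: RHS = 0, y in [0]  -> 1 point(s)
  x = 1: RHS = 4, y in [2, 9]  -> 2 point(s)
  x = 2: RHS = 3, y in [5, 6]  -> 2 point(s)
  x = 3: RHS = 3, y in [5, 6]  -> 2 point(s)
  x = 6: RHS = 3, y in [5, 6]  -> 2 point(s)
  x = 7: RHS = 1, y in [1, 10]  -> 2 point(s)
Affine points: 11. Add the point at infinity: total = 12.

#E(F_11) = 12


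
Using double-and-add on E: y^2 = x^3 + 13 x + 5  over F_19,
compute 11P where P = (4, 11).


k = 11 = 1011_2 (binary, LSB first: 1101)
Double-and-add from P = (4, 11):
  bit 0 = 1: acc = O + (4, 11) = (4, 11)
  bit 1 = 1: acc = (4, 11) + (17, 16) = (14, 10)
  bit 2 = 0: acc unchanged = (14, 10)
  bit 3 = 1: acc = (14, 10) + (1, 0) = (11, 4)

11P = (11, 4)


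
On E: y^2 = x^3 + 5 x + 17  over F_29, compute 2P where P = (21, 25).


Doubling: s = (3 x1^2 + a) / (2 y1)
s = (3*21^2 + 5) / (2*25) mod 29 = 8
x3 = s^2 - 2 x1 mod 29 = 8^2 - 2*21 = 22
y3 = s (x1 - x3) - y1 mod 29 = 8 * (21 - 22) - 25 = 25

2P = (22, 25)


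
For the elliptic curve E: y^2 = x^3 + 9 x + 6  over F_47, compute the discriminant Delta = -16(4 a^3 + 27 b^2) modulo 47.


4 a^3 + 27 b^2 = 4*9^3 + 27*6^2 = 2916 + 972 = 3888
Delta = -16 * (3888) = -62208
Delta mod 47 = 20

Delta = 20 (mod 47)


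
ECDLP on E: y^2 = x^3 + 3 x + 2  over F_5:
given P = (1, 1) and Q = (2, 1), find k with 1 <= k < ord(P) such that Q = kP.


Enumerate multiples of P until we hit Q = (2, 1):
  1P = (1, 1)
  2P = (2, 1)
Match found at i = 2.

k = 2


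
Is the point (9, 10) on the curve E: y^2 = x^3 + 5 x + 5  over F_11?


Check whether y^2 = x^3 + 5 x + 5 (mod 11) for (x, y) = (9, 10).
LHS: y^2 = 10^2 mod 11 = 1
RHS: x^3 + 5 x + 5 = 9^3 + 5*9 + 5 mod 11 = 9
LHS != RHS

No, not on the curve


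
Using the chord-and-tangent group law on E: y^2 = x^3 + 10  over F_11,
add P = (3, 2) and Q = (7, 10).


P != Q, so use the chord formula.
s = (y2 - y1) / (x2 - x1) = (8) / (4) mod 11 = 2
x3 = s^2 - x1 - x2 mod 11 = 2^2 - 3 - 7 = 5
y3 = s (x1 - x3) - y1 mod 11 = 2 * (3 - 5) - 2 = 5

P + Q = (5, 5)


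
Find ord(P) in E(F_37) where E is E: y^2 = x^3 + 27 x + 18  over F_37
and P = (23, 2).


Compute successive multiples of P until we hit O:
  1P = (23, 2)
  2P = (31, 26)
  3P = (29, 17)
  4P = (19, 8)
  5P = (25, 1)
  6P = (17, 32)
  7P = (22, 30)
  8P = (36, 29)
  ... (continuing to 37P)
  37P = O

ord(P) = 37


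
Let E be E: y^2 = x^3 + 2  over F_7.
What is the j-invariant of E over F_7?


Delta = -16(4 a^3 + 27 b^2) mod 7 = 1
-1728 * (4 a)^3 = -1728 * (4*0)^3 mod 7 = 0
j = 0 * 1^(-1) mod 7 = 0

j = 0 (mod 7)


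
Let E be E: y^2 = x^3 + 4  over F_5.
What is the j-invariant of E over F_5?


Delta = -16(4 a^3 + 27 b^2) mod 5 = 3
-1728 * (4 a)^3 = -1728 * (4*0)^3 mod 5 = 0
j = 0 * 3^(-1) mod 5 = 0

j = 0 (mod 5)


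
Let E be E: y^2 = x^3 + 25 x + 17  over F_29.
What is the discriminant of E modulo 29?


4 a^3 + 27 b^2 = 4*25^3 + 27*17^2 = 62500 + 7803 = 70303
Delta = -16 * (70303) = -1124848
Delta mod 29 = 4

Delta = 4 (mod 29)


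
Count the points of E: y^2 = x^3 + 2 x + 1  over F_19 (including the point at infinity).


For each x in F_19, count y with y^2 = x^3 + 2 x + 1 mod 19:
  x = 0: RHS = 1, y in [1, 18]  -> 2 point(s)
  x = 1: RHS = 4, y in [2, 17]  -> 2 point(s)
  x = 4: RHS = 16, y in [4, 15]  -> 2 point(s)
  x = 6: RHS = 1, y in [1, 18]  -> 2 point(s)
  x = 7: RHS = 16, y in [4, 15]  -> 2 point(s)
  x = 8: RHS = 16, y in [4, 15]  -> 2 point(s)
  x = 9: RHS = 7, y in [8, 11]  -> 2 point(s)
  x = 11: RHS = 5, y in [9, 10]  -> 2 point(s)
  x = 12: RHS = 5, y in [9, 10]  -> 2 point(s)
  x = 13: RHS = 1, y in [1, 18]  -> 2 point(s)
  x = 15: RHS = 5, y in [9, 10]  -> 2 point(s)
  x = 16: RHS = 6, y in [5, 14]  -> 2 point(s)
  x = 18: RHS = 17, y in [6, 13]  -> 2 point(s)
Affine points: 26. Add the point at infinity: total = 27.

#E(F_19) = 27


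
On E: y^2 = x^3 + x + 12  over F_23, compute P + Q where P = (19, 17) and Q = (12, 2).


P != Q, so use the chord formula.
s = (y2 - y1) / (x2 - x1) = (8) / (16) mod 23 = 12
x3 = s^2 - x1 - x2 mod 23 = 12^2 - 19 - 12 = 21
y3 = s (x1 - x3) - y1 mod 23 = 12 * (19 - 21) - 17 = 5

P + Q = (21, 5)


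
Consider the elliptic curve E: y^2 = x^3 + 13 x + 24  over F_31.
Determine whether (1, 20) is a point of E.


Check whether y^2 = x^3 + 13 x + 24 (mod 31) for (x, y) = (1, 20).
LHS: y^2 = 20^2 mod 31 = 28
RHS: x^3 + 13 x + 24 = 1^3 + 13*1 + 24 mod 31 = 7
LHS != RHS

No, not on the curve


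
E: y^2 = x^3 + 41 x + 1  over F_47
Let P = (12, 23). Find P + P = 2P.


Doubling: s = (3 x1^2 + a) / (2 y1)
s = (3*12^2 + 41) / (2*23) mod 47 = 44
x3 = s^2 - 2 x1 mod 47 = 44^2 - 2*12 = 32
y3 = s (x1 - x3) - y1 mod 47 = 44 * (12 - 32) - 23 = 37

2P = (32, 37)


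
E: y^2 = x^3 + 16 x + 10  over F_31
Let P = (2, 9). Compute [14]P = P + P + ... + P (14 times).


k = 14 = 1110_2 (binary, LSB first: 0111)
Double-and-add from P = (2, 9):
  bit 0 = 0: acc unchanged = O
  bit 1 = 1: acc = O + (21, 20) = (21, 20)
  bit 2 = 1: acc = (21, 20) + (17, 24) = (25, 15)
  bit 3 = 1: acc = (25, 15) + (4, 13) = (7, 0)

14P = (7, 0)


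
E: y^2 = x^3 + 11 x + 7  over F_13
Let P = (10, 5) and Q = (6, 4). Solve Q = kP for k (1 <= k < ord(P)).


Enumerate multiples of P until we hit Q = (6, 4):
  1P = (10, 5)
  2P = (9, 4)
  3P = (8, 10)
  4P = (11, 4)
  5P = (6, 4)
Match found at i = 5.

k = 5


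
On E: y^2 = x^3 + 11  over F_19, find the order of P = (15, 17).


Compute successive multiples of P until we hit O:
  1P = (15, 17)
  2P = (0, 12)
  3P = (2, 0)
  4P = (0, 7)
  5P = (15, 2)
  6P = O

ord(P) = 6


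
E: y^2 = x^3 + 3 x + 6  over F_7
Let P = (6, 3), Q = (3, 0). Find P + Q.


P != Q, so use the chord formula.
s = (y2 - y1) / (x2 - x1) = (4) / (4) mod 7 = 1
x3 = s^2 - x1 - x2 mod 7 = 1^2 - 6 - 3 = 6
y3 = s (x1 - x3) - y1 mod 7 = 1 * (6 - 6) - 3 = 4

P + Q = (6, 4)


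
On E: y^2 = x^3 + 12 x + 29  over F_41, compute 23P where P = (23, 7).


k = 23 = 10111_2 (binary, LSB first: 11101)
Double-and-add from P = (23, 7):
  bit 0 = 1: acc = O + (23, 7) = (23, 7)
  bit 1 = 1: acc = (23, 7) + (36, 34) = (13, 39)
  bit 2 = 1: acc = (13, 39) + (30, 40) = (19, 33)
  bit 3 = 0: acc unchanged = (19, 33)
  bit 4 = 1: acc = (19, 33) + (24, 23) = (2, 15)

23P = (2, 15)


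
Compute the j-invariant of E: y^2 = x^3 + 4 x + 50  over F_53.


Delta = -16(4 a^3 + 27 b^2) mod 53 = 19
-1728 * (4 a)^3 = -1728 * (4*4)^3 mod 53 = 50
j = 50 * 19^(-1) mod 53 = 11

j = 11 (mod 53)


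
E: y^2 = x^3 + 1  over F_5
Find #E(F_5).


For each x in F_5, count y with y^2 = x^3 + 0 x + 1 mod 5:
  x = 0: RHS = 1, y in [1, 4]  -> 2 point(s)
  x = 2: RHS = 4, y in [2, 3]  -> 2 point(s)
  x = 4: RHS = 0, y in [0]  -> 1 point(s)
Affine points: 5. Add the point at infinity: total = 6.

#E(F_5) = 6


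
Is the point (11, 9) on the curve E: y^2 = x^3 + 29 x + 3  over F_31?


Check whether y^2 = x^3 + 29 x + 3 (mod 31) for (x, y) = (11, 9).
LHS: y^2 = 9^2 mod 31 = 19
RHS: x^3 + 29 x + 3 = 11^3 + 29*11 + 3 mod 31 = 10
LHS != RHS

No, not on the curve


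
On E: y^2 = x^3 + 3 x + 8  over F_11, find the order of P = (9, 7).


Compute successive multiples of P until we hit O:
  1P = (9, 7)
  2P = (7, 3)
  3P = (10, 2)
  4P = (6, 0)
  5P = (10, 9)
  6P = (7, 8)
  7P = (9, 4)
  8P = O

ord(P) = 8


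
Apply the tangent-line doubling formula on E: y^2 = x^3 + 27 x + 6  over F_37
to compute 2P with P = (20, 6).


Doubling: s = (3 x1^2 + a) / (2 y1)
s = (3*20^2 + 27) / (2*6) mod 37 = 19
x3 = s^2 - 2 x1 mod 37 = 19^2 - 2*20 = 25
y3 = s (x1 - x3) - y1 mod 37 = 19 * (20 - 25) - 6 = 10

2P = (25, 10)


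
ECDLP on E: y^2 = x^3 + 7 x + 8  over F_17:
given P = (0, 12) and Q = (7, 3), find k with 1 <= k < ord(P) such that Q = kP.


Enumerate multiples of P until we hit Q = (7, 3):
  1P = (0, 12)
  2P = (1, 4)
  3P = (12, 16)
  4P = (7, 14)
  5P = (8, 10)
  6P = (8, 7)
  7P = (7, 3)
Match found at i = 7.

k = 7


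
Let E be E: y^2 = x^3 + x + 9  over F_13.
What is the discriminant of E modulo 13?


4 a^3 + 27 b^2 = 4*1^3 + 27*9^2 = 4 + 2187 = 2191
Delta = -16 * (2191) = -35056
Delta mod 13 = 5

Delta = 5 (mod 13)


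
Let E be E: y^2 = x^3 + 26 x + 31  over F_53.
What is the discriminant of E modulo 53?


4 a^3 + 27 b^2 = 4*26^3 + 27*31^2 = 70304 + 25947 = 96251
Delta = -16 * (96251) = -1540016
Delta mod 53 = 5

Delta = 5 (mod 53)


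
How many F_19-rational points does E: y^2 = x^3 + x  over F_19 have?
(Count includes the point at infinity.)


For each x in F_19, count y with y^2 = x^3 + 1 x + 0 mod 19:
  x = 0: RHS = 0, y in [0]  -> 1 point(s)
  x = 3: RHS = 11, y in [7, 12]  -> 2 point(s)
  x = 4: RHS = 11, y in [7, 12]  -> 2 point(s)
  x = 5: RHS = 16, y in [4, 15]  -> 2 point(s)
  x = 8: RHS = 7, y in [8, 11]  -> 2 point(s)
  x = 9: RHS = 16, y in [4, 15]  -> 2 point(s)
  x = 12: RHS = 11, y in [7, 12]  -> 2 point(s)
  x = 13: RHS = 6, y in [5, 14]  -> 2 point(s)
  x = 17: RHS = 9, y in [3, 16]  -> 2 point(s)
  x = 18: RHS = 17, y in [6, 13]  -> 2 point(s)
Affine points: 19. Add the point at infinity: total = 20.

#E(F_19) = 20


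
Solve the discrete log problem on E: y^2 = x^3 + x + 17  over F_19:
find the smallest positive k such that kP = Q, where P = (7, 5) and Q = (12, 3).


Enumerate multiples of P until we hit Q = (12, 3):
  1P = (7, 5)
  2P = (12, 16)
  3P = (17, 11)
  4P = (6, 7)
  5P = (10, 1)
  6P = (8, 9)
  7P = (1, 0)
  8P = (8, 10)
  9P = (10, 18)
  10P = (6, 12)
  11P = (17, 8)
  12P = (12, 3)
Match found at i = 12.

k = 12


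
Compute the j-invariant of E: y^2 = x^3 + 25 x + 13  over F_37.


Delta = -16(4 a^3 + 27 b^2) mod 37 = 29
-1728 * (4 a)^3 = -1728 * (4*25)^3 mod 37 = 11
j = 11 * 29^(-1) mod 37 = 31

j = 31 (mod 37)


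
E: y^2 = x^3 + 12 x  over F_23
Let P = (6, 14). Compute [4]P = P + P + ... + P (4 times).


k = 4 = 100_2 (binary, LSB first: 001)
Double-and-add from P = (6, 14):
  bit 0 = 0: acc unchanged = O
  bit 1 = 0: acc unchanged = O
  bit 2 = 1: acc = O + (1, 6) = (1, 6)

4P = (1, 6)


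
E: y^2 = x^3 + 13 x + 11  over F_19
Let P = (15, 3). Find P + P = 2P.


Doubling: s = (3 x1^2 + a) / (2 y1)
s = (3*15^2 + 13) / (2*3) mod 19 = 7
x3 = s^2 - 2 x1 mod 19 = 7^2 - 2*15 = 0
y3 = s (x1 - x3) - y1 mod 19 = 7 * (15 - 0) - 3 = 7

2P = (0, 7)


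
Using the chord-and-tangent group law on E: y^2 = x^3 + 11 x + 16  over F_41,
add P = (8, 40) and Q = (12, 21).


P != Q, so use the chord formula.
s = (y2 - y1) / (x2 - x1) = (22) / (4) mod 41 = 26
x3 = s^2 - x1 - x2 mod 41 = 26^2 - 8 - 12 = 0
y3 = s (x1 - x3) - y1 mod 41 = 26 * (8 - 0) - 40 = 4

P + Q = (0, 4)


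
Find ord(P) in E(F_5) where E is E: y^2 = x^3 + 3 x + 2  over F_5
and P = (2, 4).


Compute successive multiples of P until we hit O:
  1P = (2, 4)
  2P = (1, 1)
  3P = (1, 4)
  4P = (2, 1)
  5P = O

ord(P) = 5


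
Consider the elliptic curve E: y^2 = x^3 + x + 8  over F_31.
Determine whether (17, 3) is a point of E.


Check whether y^2 = x^3 + 1 x + 8 (mod 31) for (x, y) = (17, 3).
LHS: y^2 = 3^2 mod 31 = 9
RHS: x^3 + 1 x + 8 = 17^3 + 1*17 + 8 mod 31 = 9
LHS = RHS

Yes, on the curve


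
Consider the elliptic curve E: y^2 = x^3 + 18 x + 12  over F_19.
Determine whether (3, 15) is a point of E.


Check whether y^2 = x^3 + 18 x + 12 (mod 19) for (x, y) = (3, 15).
LHS: y^2 = 15^2 mod 19 = 16
RHS: x^3 + 18 x + 12 = 3^3 + 18*3 + 12 mod 19 = 17
LHS != RHS

No, not on the curve


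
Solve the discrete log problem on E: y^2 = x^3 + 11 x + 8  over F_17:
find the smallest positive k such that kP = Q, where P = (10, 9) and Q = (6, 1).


Enumerate multiples of P until we hit Q = (6, 1):
  1P = (10, 9)
  2P = (5, 16)
  3P = (6, 16)
  4P = (3, 0)
  5P = (6, 1)
Match found at i = 5.

k = 5


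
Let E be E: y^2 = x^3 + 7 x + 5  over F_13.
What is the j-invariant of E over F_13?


Delta = -16(4 a^3 + 27 b^2) mod 13 = 8
-1728 * (4 a)^3 = -1728 * (4*7)^3 mod 13 = 8
j = 8 * 8^(-1) mod 13 = 1

j = 1 (mod 13)


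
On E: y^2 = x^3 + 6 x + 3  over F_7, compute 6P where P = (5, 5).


k = 6 = 110_2 (binary, LSB first: 011)
Double-and-add from P = (5, 5):
  bit 0 = 0: acc unchanged = O
  bit 1 = 1: acc = O + (5, 2) = (5, 2)
  bit 2 = 1: acc = (5, 2) + (5, 5) = O

6P = O


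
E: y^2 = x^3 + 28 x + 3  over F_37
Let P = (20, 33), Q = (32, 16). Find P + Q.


P != Q, so use the chord formula.
s = (y2 - y1) / (x2 - x1) = (20) / (12) mod 37 = 14
x3 = s^2 - x1 - x2 mod 37 = 14^2 - 20 - 32 = 33
y3 = s (x1 - x3) - y1 mod 37 = 14 * (20 - 33) - 33 = 7

P + Q = (33, 7)


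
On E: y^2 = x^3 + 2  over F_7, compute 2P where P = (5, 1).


Doubling: s = (3 x1^2 + a) / (2 y1)
s = (3*5^2 + 0) / (2*1) mod 7 = 6
x3 = s^2 - 2 x1 mod 7 = 6^2 - 2*5 = 5
y3 = s (x1 - x3) - y1 mod 7 = 6 * (5 - 5) - 1 = 6

2P = (5, 6)


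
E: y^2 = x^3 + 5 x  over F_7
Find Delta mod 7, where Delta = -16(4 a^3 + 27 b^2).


4 a^3 + 27 b^2 = 4*5^3 + 27*0^2 = 500 + 0 = 500
Delta = -16 * (500) = -8000
Delta mod 7 = 1

Delta = 1 (mod 7)


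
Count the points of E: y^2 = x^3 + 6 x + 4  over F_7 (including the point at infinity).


For each x in F_7, count y with y^2 = x^3 + 6 x + 4 mod 7:
  x = 0: RHS = 4, y in [2, 5]  -> 2 point(s)
  x = 1: RHS = 4, y in [2, 5]  -> 2 point(s)
  x = 3: RHS = 0, y in [0]  -> 1 point(s)
  x = 4: RHS = 1, y in [1, 6]  -> 2 point(s)
  x = 6: RHS = 4, y in [2, 5]  -> 2 point(s)
Affine points: 9. Add the point at infinity: total = 10.

#E(F_7) = 10


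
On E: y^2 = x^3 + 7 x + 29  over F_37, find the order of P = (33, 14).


Compute successive multiples of P until we hit O:
  1P = (33, 14)
  2P = (12, 18)
  3P = (36, 13)
  4P = (1, 0)
  5P = (36, 24)
  6P = (12, 19)
  7P = (33, 23)
  8P = O

ord(P) = 8


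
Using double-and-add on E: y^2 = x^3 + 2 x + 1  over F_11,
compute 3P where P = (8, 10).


k = 3 = 11_2 (binary, LSB first: 11)
Double-and-add from P = (8, 10):
  bit 0 = 1: acc = O + (8, 10) = (8, 10)
  bit 1 = 1: acc = (8, 10) + (10, 8) = (5, 9)

3P = (5, 9)


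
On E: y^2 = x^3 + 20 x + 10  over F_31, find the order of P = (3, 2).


Compute successive multiples of P until we hit O:
  1P = (3, 2)
  2P = (10, 1)
  3P = (6, 25)
  4P = (5, 24)
  5P = (20, 28)
  6P = (26, 23)
  7P = (21, 22)
  8P = (9, 12)
  ... (continuing to 18P)
  18P = O

ord(P) = 18


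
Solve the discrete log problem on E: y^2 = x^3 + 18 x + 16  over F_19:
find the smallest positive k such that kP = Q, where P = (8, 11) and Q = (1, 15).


Enumerate multiples of P until we hit Q = (1, 15):
  1P = (8, 11)
  2P = (1, 4)
  3P = (11, 5)
  4P = (4, 0)
  5P = (11, 14)
  6P = (1, 15)
Match found at i = 6.

k = 6


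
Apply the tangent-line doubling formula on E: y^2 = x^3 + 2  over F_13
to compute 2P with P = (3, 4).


Doubling: s = (3 x1^2 + a) / (2 y1)
s = (3*3^2 + 0) / (2*4) mod 13 = 5
x3 = s^2 - 2 x1 mod 13 = 5^2 - 2*3 = 6
y3 = s (x1 - x3) - y1 mod 13 = 5 * (3 - 6) - 4 = 7

2P = (6, 7)


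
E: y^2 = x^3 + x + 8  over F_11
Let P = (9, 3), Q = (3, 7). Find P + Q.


P != Q, so use the chord formula.
s = (y2 - y1) / (x2 - x1) = (4) / (5) mod 11 = 3
x3 = s^2 - x1 - x2 mod 11 = 3^2 - 9 - 3 = 8
y3 = s (x1 - x3) - y1 mod 11 = 3 * (9 - 8) - 3 = 0

P + Q = (8, 0)


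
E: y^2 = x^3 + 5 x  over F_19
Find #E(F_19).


For each x in F_19, count y with y^2 = x^3 + 5 x + 0 mod 19:
  x = 0: RHS = 0, y in [0]  -> 1 point(s)
  x = 1: RHS = 6, y in [5, 14]  -> 2 point(s)
  x = 3: RHS = 4, y in [2, 17]  -> 2 point(s)
  x = 5: RHS = 17, y in [6, 13]  -> 2 point(s)
  x = 7: RHS = 17, y in [6, 13]  -> 2 point(s)
  x = 8: RHS = 1, y in [1, 18]  -> 2 point(s)
  x = 10: RHS = 5, y in [9, 10]  -> 2 point(s)
  x = 13: RHS = 1, y in [1, 18]  -> 2 point(s)
  x = 15: RHS = 11, y in [7, 12]  -> 2 point(s)
  x = 17: RHS = 1, y in [1, 18]  -> 2 point(s)
Affine points: 19. Add the point at infinity: total = 20.

#E(F_19) = 20


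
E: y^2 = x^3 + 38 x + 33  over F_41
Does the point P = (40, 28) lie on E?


Check whether y^2 = x^3 + 38 x + 33 (mod 41) for (x, y) = (40, 28).
LHS: y^2 = 28^2 mod 41 = 5
RHS: x^3 + 38 x + 33 = 40^3 + 38*40 + 33 mod 41 = 35
LHS != RHS

No, not on the curve


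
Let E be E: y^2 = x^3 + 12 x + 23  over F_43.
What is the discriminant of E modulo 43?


4 a^3 + 27 b^2 = 4*12^3 + 27*23^2 = 6912 + 14283 = 21195
Delta = -16 * (21195) = -339120
Delta mod 43 = 21

Delta = 21 (mod 43)


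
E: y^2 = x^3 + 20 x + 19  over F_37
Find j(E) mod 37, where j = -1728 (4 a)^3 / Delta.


Delta = -16(4 a^3 + 27 b^2) mod 37 = 9
-1728 * (4 a)^3 = -1728 * (4*20)^3 mod 37 = 8
j = 8 * 9^(-1) mod 37 = 5

j = 5 (mod 37)


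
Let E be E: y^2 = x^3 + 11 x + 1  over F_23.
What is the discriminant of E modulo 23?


4 a^3 + 27 b^2 = 4*11^3 + 27*1^2 = 5324 + 27 = 5351
Delta = -16 * (5351) = -85616
Delta mod 23 = 13

Delta = 13 (mod 23)


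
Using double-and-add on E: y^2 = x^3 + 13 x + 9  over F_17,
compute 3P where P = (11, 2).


k = 3 = 11_2 (binary, LSB first: 11)
Double-and-add from P = (11, 2):
  bit 0 = 1: acc = O + (11, 2) = (11, 2)
  bit 1 = 1: acc = (11, 2) + (8, 8) = (2, 14)

3P = (2, 14)


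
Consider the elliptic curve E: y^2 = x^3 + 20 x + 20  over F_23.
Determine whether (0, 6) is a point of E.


Check whether y^2 = x^3 + 20 x + 20 (mod 23) for (x, y) = (0, 6).
LHS: y^2 = 6^2 mod 23 = 13
RHS: x^3 + 20 x + 20 = 0^3 + 20*0 + 20 mod 23 = 20
LHS != RHS

No, not on the curve


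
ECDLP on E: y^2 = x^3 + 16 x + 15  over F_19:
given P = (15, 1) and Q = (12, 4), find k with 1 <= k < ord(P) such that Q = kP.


Enumerate multiples of P until we hit Q = (12, 4):
  1P = (15, 1)
  2P = (6, 2)
  3P = (2, 6)
  4P = (18, 6)
  5P = (12, 4)
Match found at i = 5.

k = 5


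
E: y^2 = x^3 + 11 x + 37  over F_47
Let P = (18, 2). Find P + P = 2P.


Doubling: s = (3 x1^2 + a) / (2 y1)
s = (3*18^2 + 11) / (2*2) mod 47 = 46
x3 = s^2 - 2 x1 mod 47 = 46^2 - 2*18 = 12
y3 = s (x1 - x3) - y1 mod 47 = 46 * (18 - 12) - 2 = 39

2P = (12, 39)


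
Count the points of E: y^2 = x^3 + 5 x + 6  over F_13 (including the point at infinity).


For each x in F_13, count y with y^2 = x^3 + 5 x + 6 mod 13:
  x = 1: RHS = 12, y in [5, 8]  -> 2 point(s)
  x = 3: RHS = 9, y in [3, 10]  -> 2 point(s)
  x = 4: RHS = 12, y in [5, 8]  -> 2 point(s)
  x = 5: RHS = 0, y in [0]  -> 1 point(s)
  x = 8: RHS = 12, y in [5, 8]  -> 2 point(s)
  x = 9: RHS = 0, y in [0]  -> 1 point(s)
  x = 10: RHS = 3, y in [4, 9]  -> 2 point(s)
  x = 11: RHS = 1, y in [1, 12]  -> 2 point(s)
  x = 12: RHS = 0, y in [0]  -> 1 point(s)
Affine points: 15. Add the point at infinity: total = 16.

#E(F_13) = 16


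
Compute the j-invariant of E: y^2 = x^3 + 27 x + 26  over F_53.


Delta = -16(4 a^3 + 27 b^2) mod 53 = 43
-1728 * (4 a)^3 = -1728 * (4*27)^3 mod 53 = 9
j = 9 * 43^(-1) mod 53 = 15

j = 15 (mod 53)


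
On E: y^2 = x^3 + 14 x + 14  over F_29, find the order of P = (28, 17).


Compute successive multiples of P until we hit O:
  1P = (28, 17)
  2P = (24, 14)
  3P = (12, 24)
  4P = (14, 24)
  5P = (9, 17)
  6P = (21, 12)
  7P = (3, 5)
  8P = (7, 7)
  ... (continuing to 18P)
  18P = O

ord(P) = 18


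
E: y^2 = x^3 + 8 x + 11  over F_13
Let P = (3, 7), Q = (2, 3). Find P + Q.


P != Q, so use the chord formula.
s = (y2 - y1) / (x2 - x1) = (9) / (12) mod 13 = 4
x3 = s^2 - x1 - x2 mod 13 = 4^2 - 3 - 2 = 11
y3 = s (x1 - x3) - y1 mod 13 = 4 * (3 - 11) - 7 = 0

P + Q = (11, 0)


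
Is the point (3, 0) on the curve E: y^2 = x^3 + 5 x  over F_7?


Check whether y^2 = x^3 + 5 x + 0 (mod 7) for (x, y) = (3, 0).
LHS: y^2 = 0^2 mod 7 = 0
RHS: x^3 + 5 x + 0 = 3^3 + 5*3 + 0 mod 7 = 0
LHS = RHS

Yes, on the curve


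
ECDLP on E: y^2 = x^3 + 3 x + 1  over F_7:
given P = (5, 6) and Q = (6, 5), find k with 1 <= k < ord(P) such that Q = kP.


Enumerate multiples of P until we hit Q = (6, 5):
  1P = (5, 6)
  2P = (6, 5)
Match found at i = 2.

k = 2


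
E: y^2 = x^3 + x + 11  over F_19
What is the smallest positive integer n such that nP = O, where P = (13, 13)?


Compute successive multiples of P until we hit O:
  1P = (13, 13)
  2P = (16, 0)
  3P = (13, 6)
  4P = O

ord(P) = 4


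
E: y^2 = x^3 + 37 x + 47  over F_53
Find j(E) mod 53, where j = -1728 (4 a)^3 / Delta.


Delta = -16(4 a^3 + 27 b^2) mod 53 = 36
-1728 * (4 a)^3 = -1728 * (4*37)^3 mod 53 = 33
j = 33 * 36^(-1) mod 53 = 23

j = 23 (mod 53)


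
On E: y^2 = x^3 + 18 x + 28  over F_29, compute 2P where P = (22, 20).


Doubling: s = (3 x1^2 + a) / (2 y1)
s = (3*22^2 + 18) / (2*20) mod 29 = 15
x3 = s^2 - 2 x1 mod 29 = 15^2 - 2*22 = 7
y3 = s (x1 - x3) - y1 mod 29 = 15 * (22 - 7) - 20 = 2

2P = (7, 2)


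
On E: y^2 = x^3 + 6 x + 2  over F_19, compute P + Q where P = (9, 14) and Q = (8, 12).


P != Q, so use the chord formula.
s = (y2 - y1) / (x2 - x1) = (17) / (18) mod 19 = 2
x3 = s^2 - x1 - x2 mod 19 = 2^2 - 9 - 8 = 6
y3 = s (x1 - x3) - y1 mod 19 = 2 * (9 - 6) - 14 = 11

P + Q = (6, 11)


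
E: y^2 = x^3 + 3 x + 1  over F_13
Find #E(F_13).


For each x in F_13, count y with y^2 = x^3 + 3 x + 1 mod 13:
  x = 0: RHS = 1, y in [1, 12]  -> 2 point(s)
  x = 4: RHS = 12, y in [5, 8]  -> 2 point(s)
  x = 6: RHS = 1, y in [1, 12]  -> 2 point(s)
  x = 7: RHS = 1, y in [1, 12]  -> 2 point(s)
  x = 8: RHS = 4, y in [2, 11]  -> 2 point(s)
  x = 9: RHS = 3, y in [4, 9]  -> 2 point(s)
  x = 10: RHS = 4, y in [2, 11]  -> 2 point(s)
  x = 11: RHS = 0, y in [0]  -> 1 point(s)
  x = 12: RHS = 10, y in [6, 7]  -> 2 point(s)
Affine points: 17. Add the point at infinity: total = 18.

#E(F_13) = 18


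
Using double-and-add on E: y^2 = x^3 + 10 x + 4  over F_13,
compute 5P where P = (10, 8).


k = 5 = 101_2 (binary, LSB first: 101)
Double-and-add from P = (10, 8):
  bit 0 = 1: acc = O + (10, 8) = (10, 8)
  bit 1 = 0: acc unchanged = (10, 8)
  bit 2 = 1: acc = (10, 8) + (0, 11) = (4, 11)

5P = (4, 11)


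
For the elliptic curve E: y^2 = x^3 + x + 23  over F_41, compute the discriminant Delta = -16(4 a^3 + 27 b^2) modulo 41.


4 a^3 + 27 b^2 = 4*1^3 + 27*23^2 = 4 + 14283 = 14287
Delta = -16 * (14287) = -228592
Delta mod 41 = 24

Delta = 24 (mod 41)


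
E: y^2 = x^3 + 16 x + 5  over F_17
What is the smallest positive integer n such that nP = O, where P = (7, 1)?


Compute successive multiples of P until we hit O:
  1P = (7, 1)
  2P = (11, 13)
  3P = (8, 13)
  4P = (10, 14)
  5P = (15, 4)
  6P = (14, 7)
  7P = (12, 2)
  8P = (13, 8)
  ... (continuing to 17P)
  17P = O

ord(P) = 17


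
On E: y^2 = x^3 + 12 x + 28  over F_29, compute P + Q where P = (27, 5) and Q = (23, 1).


P != Q, so use the chord formula.
s = (y2 - y1) / (x2 - x1) = (25) / (25) mod 29 = 1
x3 = s^2 - x1 - x2 mod 29 = 1^2 - 27 - 23 = 9
y3 = s (x1 - x3) - y1 mod 29 = 1 * (27 - 9) - 5 = 13

P + Q = (9, 13)


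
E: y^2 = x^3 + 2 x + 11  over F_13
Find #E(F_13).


For each x in F_13, count y with y^2 = x^3 + 2 x + 11 mod 13:
  x = 1: RHS = 1, y in [1, 12]  -> 2 point(s)
  x = 2: RHS = 10, y in [6, 7]  -> 2 point(s)
  x = 5: RHS = 3, y in [4, 9]  -> 2 point(s)
  x = 7: RHS = 4, y in [2, 11]  -> 2 point(s)
  x = 9: RHS = 4, y in [2, 11]  -> 2 point(s)
  x = 10: RHS = 4, y in [2, 11]  -> 2 point(s)
  x = 11: RHS = 12, y in [5, 8]  -> 2 point(s)
Affine points: 14. Add the point at infinity: total = 15.

#E(F_13) = 15


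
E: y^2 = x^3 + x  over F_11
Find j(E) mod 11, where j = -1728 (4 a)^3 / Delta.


Delta = -16(4 a^3 + 27 b^2) mod 11 = 2
-1728 * (4 a)^3 = -1728 * (4*1)^3 mod 11 = 2
j = 2 * 2^(-1) mod 11 = 1

j = 1 (mod 11)


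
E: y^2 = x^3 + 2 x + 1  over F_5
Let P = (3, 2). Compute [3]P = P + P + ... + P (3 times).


k = 3 = 11_2 (binary, LSB first: 11)
Double-and-add from P = (3, 2):
  bit 0 = 1: acc = O + (3, 2) = (3, 2)
  bit 1 = 1: acc = (3, 2) + (0, 1) = (1, 2)

3P = (1, 2)


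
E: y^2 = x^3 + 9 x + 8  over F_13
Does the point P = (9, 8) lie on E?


Check whether y^2 = x^3 + 9 x + 8 (mod 13) for (x, y) = (9, 8).
LHS: y^2 = 8^2 mod 13 = 12
RHS: x^3 + 9 x + 8 = 9^3 + 9*9 + 8 mod 13 = 12
LHS = RHS

Yes, on the curve


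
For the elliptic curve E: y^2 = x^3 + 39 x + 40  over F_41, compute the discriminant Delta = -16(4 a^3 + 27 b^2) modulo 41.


4 a^3 + 27 b^2 = 4*39^3 + 27*40^2 = 237276 + 43200 = 280476
Delta = -16 * (280476) = -4487616
Delta mod 41 = 39

Delta = 39 (mod 41)


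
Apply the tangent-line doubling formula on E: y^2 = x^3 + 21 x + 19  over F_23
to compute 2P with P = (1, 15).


Doubling: s = (3 x1^2 + a) / (2 y1)
s = (3*1^2 + 21) / (2*15) mod 23 = 10
x3 = s^2 - 2 x1 mod 23 = 10^2 - 2*1 = 6
y3 = s (x1 - x3) - y1 mod 23 = 10 * (1 - 6) - 15 = 4

2P = (6, 4)


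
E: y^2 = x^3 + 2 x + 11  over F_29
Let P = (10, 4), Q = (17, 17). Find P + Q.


P != Q, so use the chord formula.
s = (y2 - y1) / (x2 - x1) = (13) / (7) mod 29 = 6
x3 = s^2 - x1 - x2 mod 29 = 6^2 - 10 - 17 = 9
y3 = s (x1 - x3) - y1 mod 29 = 6 * (10 - 9) - 4 = 2

P + Q = (9, 2)
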